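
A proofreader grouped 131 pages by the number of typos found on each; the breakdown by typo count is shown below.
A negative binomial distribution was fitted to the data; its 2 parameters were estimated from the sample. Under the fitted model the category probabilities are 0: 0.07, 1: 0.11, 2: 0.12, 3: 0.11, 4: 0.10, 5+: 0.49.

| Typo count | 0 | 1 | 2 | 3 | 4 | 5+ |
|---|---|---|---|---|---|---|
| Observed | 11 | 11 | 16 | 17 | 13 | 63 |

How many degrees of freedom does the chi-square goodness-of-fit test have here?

There are k = 6 categories and 2 parameters estimated from the data, so df = 6 − 1 − 2 = 3.

3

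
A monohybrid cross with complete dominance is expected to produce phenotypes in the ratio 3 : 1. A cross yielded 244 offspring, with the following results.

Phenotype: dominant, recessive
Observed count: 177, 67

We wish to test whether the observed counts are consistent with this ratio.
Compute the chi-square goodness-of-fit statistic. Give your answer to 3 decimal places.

0.787

Ratio total = 4. Expected counts: 244×3/4 = 183, 244×1/4 = 61.
χ² = (177−183)²/183 + (67−61)²/61
   = 0.1967 + 0.5902
Sum = 0.787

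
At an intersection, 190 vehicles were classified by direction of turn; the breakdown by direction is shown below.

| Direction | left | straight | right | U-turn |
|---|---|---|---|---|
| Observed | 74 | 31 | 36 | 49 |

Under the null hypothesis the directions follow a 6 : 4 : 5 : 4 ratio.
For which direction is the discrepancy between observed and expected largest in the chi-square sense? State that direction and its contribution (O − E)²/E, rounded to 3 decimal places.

Ratio total = 19. Expected counts: 190×6/19 = 60, 190×4/19 = 40, 190×5/19 = 50, 190×4/19 = 40.
left: (74 − 60)²/60 = 196/60 = 3.2667
straight: (31 − 40)²/40 = 81/40 = 2.0250
right: (36 − 50)²/50 = 196/50 = 3.9200
U-turn: (49 − 40)²/40 = 81/40 = 2.0250
The largest term is for right: 3.920.

right, 3.920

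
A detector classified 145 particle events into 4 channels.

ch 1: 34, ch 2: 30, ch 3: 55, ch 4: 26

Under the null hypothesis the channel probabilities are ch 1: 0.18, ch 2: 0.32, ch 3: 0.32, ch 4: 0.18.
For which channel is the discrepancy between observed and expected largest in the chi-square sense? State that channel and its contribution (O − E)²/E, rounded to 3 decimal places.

ch 2, 5.797

Expected counts E_i = n·p_i: 145×0.18 = 26.1, 145×0.32 = 46.4, 145×0.32 = 46.4, 145×0.18 = 26.1.
ch 1: (34 − 26.1)²/26.1 = 62.41/26.1 = 2.3912
ch 2: (30 − 46.4)²/46.4 = 268.96/46.4 = 5.7966
ch 3: (55 − 46.4)²/46.4 = 73.96/46.4 = 1.5940
ch 4: (26 − 26.1)²/26.1 = 0.01/26.1 = 0.0004
The largest term is for ch 2: 5.797.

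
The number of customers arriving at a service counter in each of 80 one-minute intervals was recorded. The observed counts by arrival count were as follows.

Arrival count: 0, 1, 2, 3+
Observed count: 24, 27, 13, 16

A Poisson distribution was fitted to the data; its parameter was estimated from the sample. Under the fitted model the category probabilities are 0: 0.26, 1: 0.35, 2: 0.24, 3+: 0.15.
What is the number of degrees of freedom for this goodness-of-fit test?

There are k = 4 categories and 1 parameter estimated from the data, so df = 4 − 1 − 1 = 2.

2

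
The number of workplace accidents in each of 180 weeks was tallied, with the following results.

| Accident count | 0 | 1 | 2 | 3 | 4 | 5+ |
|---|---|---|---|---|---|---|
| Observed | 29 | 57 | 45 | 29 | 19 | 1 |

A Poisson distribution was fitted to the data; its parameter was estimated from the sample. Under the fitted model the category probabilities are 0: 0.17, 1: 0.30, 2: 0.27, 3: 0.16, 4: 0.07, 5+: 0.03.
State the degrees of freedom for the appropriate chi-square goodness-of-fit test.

4

There are k = 6 categories and 1 parameter estimated from the data, so df = 6 − 1 − 1 = 4.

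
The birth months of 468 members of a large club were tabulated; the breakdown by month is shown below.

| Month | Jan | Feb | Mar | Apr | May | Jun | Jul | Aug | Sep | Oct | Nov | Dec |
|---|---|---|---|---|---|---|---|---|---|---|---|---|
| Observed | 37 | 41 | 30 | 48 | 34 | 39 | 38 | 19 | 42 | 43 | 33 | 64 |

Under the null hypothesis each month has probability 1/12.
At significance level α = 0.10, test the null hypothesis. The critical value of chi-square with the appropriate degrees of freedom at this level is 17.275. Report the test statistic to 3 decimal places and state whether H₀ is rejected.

32.872; reject

Under H₀ each category has probability 1/12, so each expected count is 468/12 = 39.
χ² = (37−39)²/39 + (41−39)²/39 + (30−39)²/39 + (48−39)²/39 + (34−39)²/39 + (39−39)²/39 + (38−39)²/39 + (19−39)²/39 + (42−39)²/39 + (43−39)²/39 + (33−39)²/39 + (64−39)²/39
   = 0.1026 + 0.1026 + 2.0769 + 2.0769 + 0.6410 + 0.0000 + 0.0256 + 10.2564 + 0.2308 + 0.4103 + 0.9231 + 16.0256
Sum = 32.872
df = 11. Since 32.872 > 17.275, we reject H₀.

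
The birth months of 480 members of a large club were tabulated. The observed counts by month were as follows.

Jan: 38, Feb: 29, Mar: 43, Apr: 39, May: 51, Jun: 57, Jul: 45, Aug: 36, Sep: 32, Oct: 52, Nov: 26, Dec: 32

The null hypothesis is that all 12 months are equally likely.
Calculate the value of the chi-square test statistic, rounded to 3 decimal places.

Expected count for each of the 12 categories: 480/12 = 40.
Jan: (38 − 40)²/40 = 4/40 = 0.1000
Feb: (29 − 40)²/40 = 121/40 = 3.0250
Mar: (43 − 40)²/40 = 9/40 = 0.2250
Apr: (39 − 40)²/40 = 1/40 = 0.0250
May: (51 − 40)²/40 = 121/40 = 3.0250
Jun: (57 − 40)²/40 = 289/40 = 7.2250
Jul: (45 − 40)²/40 = 25/40 = 0.6250
Aug: (36 − 40)²/40 = 16/40 = 0.4000
Sep: (32 − 40)²/40 = 64/40 = 1.6000
Oct: (52 − 40)²/40 = 144/40 = 3.6000
Nov: (26 − 40)²/40 = 196/40 = 4.9000
Dec: (32 − 40)²/40 = 64/40 = 1.6000
Sum = 26.350

26.350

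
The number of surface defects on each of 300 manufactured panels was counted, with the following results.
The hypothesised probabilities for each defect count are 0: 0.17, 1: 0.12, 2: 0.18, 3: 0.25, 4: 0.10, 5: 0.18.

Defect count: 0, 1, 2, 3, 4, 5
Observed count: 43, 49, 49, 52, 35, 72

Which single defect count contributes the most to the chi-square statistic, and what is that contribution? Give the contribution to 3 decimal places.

3, 7.053

Expected counts E_i = n·p_i: 300×0.17 = 51, 300×0.12 = 36, 300×0.18 = 54, 300×0.25 = 75, 300×0.10 = 30, 300×0.18 = 54.
χ² = (43−51)²/51 + (49−36)²/36 + (49−54)²/54 + (52−75)²/75 + (35−30)²/30 + (72−54)²/54
   = 1.2549 + 4.6944 + 0.4630 + 7.0533 + 0.8333 + 6.0000
The largest term is for 3: 7.053.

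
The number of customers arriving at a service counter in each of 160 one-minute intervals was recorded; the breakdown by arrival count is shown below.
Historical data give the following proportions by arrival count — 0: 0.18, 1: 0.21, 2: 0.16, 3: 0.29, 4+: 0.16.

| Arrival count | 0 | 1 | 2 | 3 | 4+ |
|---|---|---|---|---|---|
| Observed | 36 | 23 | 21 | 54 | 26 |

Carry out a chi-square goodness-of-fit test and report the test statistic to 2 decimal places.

Expected counts E_i = n·p_i: 160×0.18 = 28.8, 160×0.21 = 33.6, 160×0.16 = 25.6, 160×0.29 = 46.4, 160×0.16 = 25.6.
χ² = (36−28.8)²/28.8 + (23−33.6)²/33.6 + (21−25.6)²/25.6 + (54−46.4)²/46.4 + (26−25.6)²/25.6
   = 1.800 + 3.344 + 0.827 + 1.245 + 0.006
Sum = 7.22

7.22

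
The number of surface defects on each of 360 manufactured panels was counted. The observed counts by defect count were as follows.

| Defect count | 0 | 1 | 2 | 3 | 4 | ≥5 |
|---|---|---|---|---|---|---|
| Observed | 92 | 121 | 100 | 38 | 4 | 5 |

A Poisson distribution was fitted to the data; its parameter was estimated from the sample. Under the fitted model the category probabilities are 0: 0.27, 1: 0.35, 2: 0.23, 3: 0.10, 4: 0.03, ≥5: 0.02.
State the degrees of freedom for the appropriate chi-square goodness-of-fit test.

There are k = 6 categories and 1 parameter estimated from the data, so df = 6 − 1 − 1 = 4.

4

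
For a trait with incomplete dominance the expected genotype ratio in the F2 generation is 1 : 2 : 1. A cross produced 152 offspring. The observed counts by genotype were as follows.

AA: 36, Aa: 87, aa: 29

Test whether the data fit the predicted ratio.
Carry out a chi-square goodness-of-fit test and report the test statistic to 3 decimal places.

Ratio total = 4. Expected counts: 152×1/4 = 38, 152×2/4 = 76, 152×1/4 = 38.
χ² = (36−38)²/38 + (87−76)²/76 + (29−38)²/38
   = 0.1053 + 1.5921 + 2.1316
Sum = 3.829

3.829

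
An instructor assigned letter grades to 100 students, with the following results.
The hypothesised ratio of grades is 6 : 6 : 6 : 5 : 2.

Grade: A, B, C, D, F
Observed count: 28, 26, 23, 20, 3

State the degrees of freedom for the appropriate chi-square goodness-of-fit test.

4

There are k = 5 categories and no parameters were estimated from the data, so df = 5 − 1 = 4.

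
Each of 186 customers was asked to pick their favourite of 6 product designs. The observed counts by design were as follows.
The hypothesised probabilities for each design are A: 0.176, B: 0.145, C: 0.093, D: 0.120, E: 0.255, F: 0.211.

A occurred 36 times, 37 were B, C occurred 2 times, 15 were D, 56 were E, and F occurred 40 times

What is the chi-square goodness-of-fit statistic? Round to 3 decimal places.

Expected counts E_i = n·p_i: 186×0.176 = 32.736, 186×0.145 = 26.97, 186×0.093 = 17.298, 186×0.120 = 22.32, 186×0.255 = 47.43, 186×0.211 = 39.246.
cat         O        E   (O−E)²/E
A          36   32.736     0.3254
B          37    26.97     3.7301
C           2   17.298    13.5292
D          15    22.32     2.4006
E          56    47.43     1.5485
F          40   39.246     0.0145
Sum = 21.548

21.548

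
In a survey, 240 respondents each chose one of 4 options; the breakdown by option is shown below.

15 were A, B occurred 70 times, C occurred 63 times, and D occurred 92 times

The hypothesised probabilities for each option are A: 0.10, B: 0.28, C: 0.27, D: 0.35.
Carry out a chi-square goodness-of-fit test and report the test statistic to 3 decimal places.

Expected counts E_i = n·p_i: 240×0.10 = 24, 240×0.28 = 67.2, 240×0.27 = 64.8, 240×0.35 = 84.
cat         O        E   (O−E)²/E
A          15       24     3.3750
B          70     67.2     0.1167
C          63     64.8     0.0500
D          92       84     0.7619
Sum = 4.304

4.304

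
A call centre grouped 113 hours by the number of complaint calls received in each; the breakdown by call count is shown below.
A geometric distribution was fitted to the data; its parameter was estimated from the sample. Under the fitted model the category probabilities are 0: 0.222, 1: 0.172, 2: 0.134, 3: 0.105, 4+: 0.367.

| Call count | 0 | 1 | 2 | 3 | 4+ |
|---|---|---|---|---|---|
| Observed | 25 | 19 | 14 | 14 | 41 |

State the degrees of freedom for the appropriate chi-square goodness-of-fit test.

There are k = 5 categories and 1 parameter estimated from the data, so df = 5 − 1 − 1 = 3.

3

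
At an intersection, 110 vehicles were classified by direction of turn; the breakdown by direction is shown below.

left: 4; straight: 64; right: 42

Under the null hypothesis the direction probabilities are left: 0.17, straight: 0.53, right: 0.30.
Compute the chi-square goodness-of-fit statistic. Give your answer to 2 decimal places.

Expected counts E_i = n·p_i: 110×0.17 = 18.7, 110×0.53 = 58.3, 110×0.30 = 33.
left: (4 − 18.7)²/18.7 = 216.09/18.7 = 11.556
straight: (64 − 58.3)²/58.3 = 32.49/58.3 = 0.557
right: (42 − 33)²/33 = 81/33 = 2.455
Sum = 14.57

14.57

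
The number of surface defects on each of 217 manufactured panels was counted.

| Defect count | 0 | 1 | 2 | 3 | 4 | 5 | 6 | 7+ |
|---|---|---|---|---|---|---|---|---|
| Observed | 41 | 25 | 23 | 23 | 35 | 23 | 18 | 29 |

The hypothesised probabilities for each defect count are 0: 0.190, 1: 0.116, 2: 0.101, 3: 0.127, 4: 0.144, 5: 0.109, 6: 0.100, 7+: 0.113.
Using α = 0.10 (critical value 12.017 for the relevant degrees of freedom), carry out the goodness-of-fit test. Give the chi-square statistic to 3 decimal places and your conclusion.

2.728; do not reject

Expected counts E_i = n·p_i: 217×0.190 = 41.23, 217×0.116 = 25.172, 217×0.101 = 21.917, 217×0.127 = 27.559, 217×0.144 = 31.248, 217×0.109 = 23.653, 217×0.100 = 21.7, 217×0.113 = 24.521.
cat         O        E   (O−E)²/E
0          41    41.23     0.0013
1          25   25.172     0.0012
2          23   21.917     0.0535
3          23   27.559     0.7542
4          35   31.248     0.4505
5          23   23.653     0.0180
6          18     21.7     0.6309
7+         29   24.521     0.8181
Sum = 2.728
df = 7. Since 2.728 < 12.017, we do not reject H₀.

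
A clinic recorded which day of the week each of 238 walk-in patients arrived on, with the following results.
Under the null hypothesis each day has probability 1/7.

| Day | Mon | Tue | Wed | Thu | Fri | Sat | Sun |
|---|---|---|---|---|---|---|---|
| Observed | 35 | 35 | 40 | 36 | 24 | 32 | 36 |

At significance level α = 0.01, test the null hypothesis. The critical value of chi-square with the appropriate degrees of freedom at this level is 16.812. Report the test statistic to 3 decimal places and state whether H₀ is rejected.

4.412; do not reject

Under H₀ each category has probability 1/7, so each expected count is 238/7 = 34.
χ² = (35−34)²/34 + (35−34)²/34 + (40−34)²/34 + (36−34)²/34 + (24−34)²/34 + (32−34)²/34 + (36−34)²/34
   = 0.0294 + 0.0294 + 1.0588 + 0.1176 + 2.9412 + 0.1176 + 0.1176
Sum = 4.412
df = 6. Since 4.412 < 16.812, we do not reject H₀.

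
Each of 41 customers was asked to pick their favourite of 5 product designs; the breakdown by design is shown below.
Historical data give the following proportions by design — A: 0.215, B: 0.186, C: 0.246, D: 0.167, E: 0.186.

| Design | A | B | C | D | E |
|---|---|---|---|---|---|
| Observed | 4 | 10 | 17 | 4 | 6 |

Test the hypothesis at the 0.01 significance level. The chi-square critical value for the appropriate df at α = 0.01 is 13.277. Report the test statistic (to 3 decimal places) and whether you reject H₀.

Expected counts E_i = n·p_i: 41×0.215 = 8.815, 41×0.186 = 7.626, 41×0.246 = 10.086, 41×0.167 = 6.847, 41×0.186 = 7.626.
cat         O        E   (O−E)²/E
A           4    8.815     2.6301
B          10    7.626     0.7390
C          17   10.086     4.7396
D           4    6.847     1.1838
E           6    7.626     0.3467
Sum = 9.639
df = 4. Since 9.639 < 13.277, we do not reject H₀.

9.639; do not reject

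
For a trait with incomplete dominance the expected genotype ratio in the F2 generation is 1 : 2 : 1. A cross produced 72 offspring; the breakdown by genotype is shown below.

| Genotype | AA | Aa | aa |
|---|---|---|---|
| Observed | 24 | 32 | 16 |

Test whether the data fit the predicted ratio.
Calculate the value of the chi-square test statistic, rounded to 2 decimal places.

2.67

Ratio total = 4. Expected counts: 72×1/4 = 18, 72×2/4 = 36, 72×1/4 = 18.
χ² = (24−18)²/18 + (32−36)²/36 + (16−18)²/18
   = 2.000 + 0.444 + 0.222
Sum = 2.67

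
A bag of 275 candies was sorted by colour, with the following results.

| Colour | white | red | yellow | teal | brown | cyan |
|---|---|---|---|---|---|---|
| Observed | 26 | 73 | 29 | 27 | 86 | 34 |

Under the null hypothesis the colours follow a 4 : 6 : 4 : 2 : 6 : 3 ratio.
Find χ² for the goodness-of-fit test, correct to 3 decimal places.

Ratio total = 25. Expected counts: 275×4/25 = 44, 275×6/25 = 66, 275×4/25 = 44, 275×2/25 = 22, 275×6/25 = 66, 275×3/25 = 33.
cat         O        E   (O−E)²/E
white      26       44     7.3636
red        73       66     0.7424
yellow     29       44     5.1136
teal       27       22     1.1364
brown      86       66     6.0606
cyan       34       33     0.0303
Sum = 20.447

20.447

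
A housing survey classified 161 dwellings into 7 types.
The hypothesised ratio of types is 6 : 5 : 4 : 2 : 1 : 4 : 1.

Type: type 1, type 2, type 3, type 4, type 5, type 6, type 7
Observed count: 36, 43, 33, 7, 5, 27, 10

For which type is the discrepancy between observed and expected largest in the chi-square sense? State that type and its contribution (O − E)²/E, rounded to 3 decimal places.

type 4, 3.500

Ratio total = 23. Expected counts: 161×6/23 = 42, 161×5/23 = 35, 161×4/23 = 28, 161×2/23 = 14, 161×1/23 = 7, 161×4/23 = 28, 161×1/23 = 7.
type 1: (36 − 42)²/42 = 36/42 = 0.8571
type 2: (43 − 35)²/35 = 64/35 = 1.8286
type 3: (33 − 28)²/28 = 25/28 = 0.8929
type 4: (7 − 14)²/14 = 49/14 = 3.5000
type 5: (5 − 7)²/7 = 4/7 = 0.5714
type 6: (27 − 28)²/28 = 1/28 = 0.0357
type 7: (10 − 7)²/7 = 9/7 = 1.2857
The largest term is for type 4: 3.500.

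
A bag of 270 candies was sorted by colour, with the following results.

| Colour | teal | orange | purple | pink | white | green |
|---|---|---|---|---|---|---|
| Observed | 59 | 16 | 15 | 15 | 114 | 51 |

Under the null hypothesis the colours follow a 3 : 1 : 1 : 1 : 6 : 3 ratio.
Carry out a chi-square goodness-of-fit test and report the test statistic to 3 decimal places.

Ratio total = 15. Expected counts: 270×3/15 = 54, 270×1/15 = 18, 270×1/15 = 18, 270×1/15 = 18, 270×6/15 = 108, 270×3/15 = 54.
χ² = (59−54)²/54 + (16−18)²/18 + (15−18)²/18 + (15−18)²/18 + (114−108)²/108 + (51−54)²/54
   = 0.4630 + 0.2222 + 0.5000 + 0.5000 + 0.3333 + 0.1667
Sum = 2.185

2.185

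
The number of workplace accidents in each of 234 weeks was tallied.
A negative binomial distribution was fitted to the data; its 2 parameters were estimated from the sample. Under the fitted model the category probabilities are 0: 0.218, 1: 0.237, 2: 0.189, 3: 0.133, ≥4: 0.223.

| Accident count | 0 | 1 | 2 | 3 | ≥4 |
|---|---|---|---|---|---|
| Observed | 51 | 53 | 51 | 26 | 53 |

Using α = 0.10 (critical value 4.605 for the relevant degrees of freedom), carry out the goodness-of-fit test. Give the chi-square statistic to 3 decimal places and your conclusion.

Expected counts E_i = n·p_i: 234×0.218 = 51.012, 234×0.237 = 55.458, 234×0.189 = 44.226, 234×0.133 = 31.122, 234×0.223 = 52.182.
0: (51 − 51.012)²/51.012 = 0.000144/51.012 = 0.0000
1: (53 − 55.458)²/55.458 = 6.041764/55.458 = 0.1089
2: (51 − 44.226)²/44.226 = 45.887076/44.226 = 1.0376
3: (26 − 31.122)²/31.122 = 26.234884/31.122 = 0.8430
≥4: (53 − 52.182)²/52.182 = 0.669124/52.182 = 0.0128
Sum = 2.002
df = 2. Since 2.002 < 4.605, we do not reject H₀.

2.002; do not reject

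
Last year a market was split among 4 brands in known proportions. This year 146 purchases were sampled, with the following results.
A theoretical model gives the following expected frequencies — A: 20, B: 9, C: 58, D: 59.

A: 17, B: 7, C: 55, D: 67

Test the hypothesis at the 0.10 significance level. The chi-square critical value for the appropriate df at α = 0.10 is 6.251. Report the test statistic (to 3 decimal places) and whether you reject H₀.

2.134; do not reject

A: (17 − 20)²/20 = 9/20 = 0.4500
B: (7 − 9)²/9 = 4/9 = 0.4444
C: (55 − 58)²/58 = 9/58 = 0.1552
D: (67 − 59)²/59 = 64/59 = 1.0847
Sum = 2.134
df = 3. Since 2.134 < 6.251, we do not reject H₀.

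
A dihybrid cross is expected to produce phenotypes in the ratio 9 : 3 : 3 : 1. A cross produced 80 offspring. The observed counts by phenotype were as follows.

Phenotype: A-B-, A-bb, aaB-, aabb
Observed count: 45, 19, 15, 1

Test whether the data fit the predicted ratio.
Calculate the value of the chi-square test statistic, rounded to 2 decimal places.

Ratio total = 16. Expected counts: 80×9/16 = 45, 80×3/16 = 15, 80×3/16 = 15, 80×1/16 = 5.
A-B-: (45 − 45)²/45 = 0/45 = 0.000
A-bb: (19 − 15)²/15 = 16/15 = 1.067
aaB-: (15 − 15)²/15 = 0/15 = 0.000
aabb: (1 − 5)²/5 = 16/5 = 3.200
Sum = 4.27

4.27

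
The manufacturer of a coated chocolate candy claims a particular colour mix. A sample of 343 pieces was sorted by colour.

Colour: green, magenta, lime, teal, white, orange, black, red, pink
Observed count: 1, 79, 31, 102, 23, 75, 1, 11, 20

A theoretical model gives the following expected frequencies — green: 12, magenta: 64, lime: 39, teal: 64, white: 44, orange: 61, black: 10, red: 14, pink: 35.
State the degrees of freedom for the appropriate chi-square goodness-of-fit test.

There are k = 9 categories and no parameters were estimated from the data, so df = 9 − 1 = 8.

8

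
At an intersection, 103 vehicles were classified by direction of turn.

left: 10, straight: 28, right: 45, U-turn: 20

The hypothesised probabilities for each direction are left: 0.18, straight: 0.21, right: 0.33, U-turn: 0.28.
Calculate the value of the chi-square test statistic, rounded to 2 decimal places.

12.09

Expected counts E_i = n·p_i: 103×0.18 = 18.54, 103×0.21 = 21.63, 103×0.33 = 33.99, 103×0.28 = 28.84.
cat           O        E   (O−E)²/E
left         10    18.54      3.934
straight     28    21.63      1.876
right        45    33.99      3.566
U-turn       20    28.84      2.710
Sum = 12.09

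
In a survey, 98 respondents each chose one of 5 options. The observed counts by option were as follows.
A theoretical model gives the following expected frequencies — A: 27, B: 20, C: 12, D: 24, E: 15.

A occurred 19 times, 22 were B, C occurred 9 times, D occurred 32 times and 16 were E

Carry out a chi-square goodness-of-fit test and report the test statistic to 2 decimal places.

A: (19 − 27)²/27 = 64/27 = 2.370
B: (22 − 20)²/20 = 4/20 = 0.200
C: (9 − 12)²/12 = 9/12 = 0.750
D: (32 − 24)²/24 = 64/24 = 2.667
E: (16 − 15)²/15 = 1/15 = 0.067
Sum = 6.05

6.05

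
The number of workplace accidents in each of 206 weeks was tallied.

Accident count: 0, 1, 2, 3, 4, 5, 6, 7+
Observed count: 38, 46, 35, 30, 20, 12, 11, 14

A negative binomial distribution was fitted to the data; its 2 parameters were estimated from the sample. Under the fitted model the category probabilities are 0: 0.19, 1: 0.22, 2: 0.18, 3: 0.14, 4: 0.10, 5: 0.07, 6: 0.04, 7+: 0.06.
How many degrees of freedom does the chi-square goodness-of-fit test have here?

There are k = 8 categories and 2 parameters estimated from the data, so df = 8 − 1 − 2 = 5.

5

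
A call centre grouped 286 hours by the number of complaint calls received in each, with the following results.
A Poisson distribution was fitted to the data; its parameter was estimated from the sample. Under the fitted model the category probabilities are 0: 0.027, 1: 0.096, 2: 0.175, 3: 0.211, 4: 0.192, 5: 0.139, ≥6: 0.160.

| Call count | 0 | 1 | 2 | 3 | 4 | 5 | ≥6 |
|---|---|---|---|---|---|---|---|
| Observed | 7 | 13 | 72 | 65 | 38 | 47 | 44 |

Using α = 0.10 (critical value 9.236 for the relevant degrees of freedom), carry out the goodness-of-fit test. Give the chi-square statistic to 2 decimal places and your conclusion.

24.26; reject

Expected counts E_i = n·p_i: 286×0.027 = 7.722, 286×0.096 = 27.456, 286×0.175 = 50.05, 286×0.211 = 60.346, 286×0.192 = 54.912, 286×0.139 = 39.754, 286×0.160 = 45.76.
0: (7 − 7.722)²/7.722 = 0.521284/7.722 = 0.068
1: (13 − 27.456)²/27.456 = 208.975936/27.456 = 7.611
2: (72 − 50.05)²/50.05 = 481.8025/50.05 = 9.626
3: (65 − 60.346)²/60.346 = 21.659716/60.346 = 0.359
4: (38 − 54.912)²/54.912 = 286.015744/54.912 = 5.209
5: (47 − 39.754)²/39.754 = 52.504516/39.754 = 1.321
≥6: (44 − 45.76)²/45.76 = 3.0976/45.76 = 0.068
Sum = 24.26
df = 5. Since 24.26 > 9.236, we reject H₀.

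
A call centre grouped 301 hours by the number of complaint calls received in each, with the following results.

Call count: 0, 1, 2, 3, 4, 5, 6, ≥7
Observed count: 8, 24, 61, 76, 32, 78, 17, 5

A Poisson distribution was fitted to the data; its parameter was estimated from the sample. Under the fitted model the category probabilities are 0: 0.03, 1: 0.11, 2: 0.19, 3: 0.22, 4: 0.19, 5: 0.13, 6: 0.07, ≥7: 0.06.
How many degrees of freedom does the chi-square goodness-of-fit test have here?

There are k = 8 categories and 1 parameter estimated from the data, so df = 8 − 1 − 1 = 6.

6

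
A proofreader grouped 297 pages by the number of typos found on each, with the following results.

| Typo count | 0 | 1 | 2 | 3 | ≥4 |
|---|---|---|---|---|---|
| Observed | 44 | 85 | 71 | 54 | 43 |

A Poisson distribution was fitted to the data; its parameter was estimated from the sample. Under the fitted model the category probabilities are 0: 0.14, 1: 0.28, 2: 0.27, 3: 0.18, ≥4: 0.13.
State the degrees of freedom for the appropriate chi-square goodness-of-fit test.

3

There are k = 5 categories and 1 parameter estimated from the data, so df = 5 − 1 − 1 = 3.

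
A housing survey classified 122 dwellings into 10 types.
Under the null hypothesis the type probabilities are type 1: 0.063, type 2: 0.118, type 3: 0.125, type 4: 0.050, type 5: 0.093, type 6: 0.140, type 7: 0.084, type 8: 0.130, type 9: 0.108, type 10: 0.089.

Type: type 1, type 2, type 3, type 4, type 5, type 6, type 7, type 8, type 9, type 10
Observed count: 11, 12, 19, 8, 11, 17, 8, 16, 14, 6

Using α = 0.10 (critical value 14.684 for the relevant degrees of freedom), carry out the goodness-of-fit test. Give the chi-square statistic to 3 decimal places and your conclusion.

6.072; do not reject

Expected counts E_i = n·p_i: 122×0.063 = 7.686, 122×0.118 = 14.396, 122×0.125 = 15.25, 122×0.050 = 6.1, 122×0.093 = 11.346, 122×0.140 = 17.08, 122×0.084 = 10.248, 122×0.130 = 15.86, 122×0.108 = 13.176, 122×0.089 = 10.858.
type 1: (11 − 7.686)²/7.686 = 10.982596/7.686 = 1.4289
type 2: (12 − 14.396)²/14.396 = 5.740816/14.396 = 0.3988
type 3: (19 − 15.25)²/15.25 = 14.0625/15.25 = 0.9221
type 4: (8 − 6.1)²/6.1 = 3.61/6.1 = 0.5918
type 5: (11 − 11.346)²/11.346 = 0.119716/11.346 = 0.0106
type 6: (17 − 17.08)²/17.08 = 0.0064/17.08 = 0.0004
type 7: (8 − 10.248)²/10.248 = 5.053504/10.248 = 0.4931
type 8: (16 − 15.86)²/15.86 = 0.0196/15.86 = 0.0012
type 9: (14 − 13.176)²/13.176 = 0.678976/13.176 = 0.0515
type 10: (6 − 10.858)²/10.858 = 23.600164/10.858 = 2.1735
Sum = 6.072
df = 9. Since 6.072 < 14.684, we do not reject H₀.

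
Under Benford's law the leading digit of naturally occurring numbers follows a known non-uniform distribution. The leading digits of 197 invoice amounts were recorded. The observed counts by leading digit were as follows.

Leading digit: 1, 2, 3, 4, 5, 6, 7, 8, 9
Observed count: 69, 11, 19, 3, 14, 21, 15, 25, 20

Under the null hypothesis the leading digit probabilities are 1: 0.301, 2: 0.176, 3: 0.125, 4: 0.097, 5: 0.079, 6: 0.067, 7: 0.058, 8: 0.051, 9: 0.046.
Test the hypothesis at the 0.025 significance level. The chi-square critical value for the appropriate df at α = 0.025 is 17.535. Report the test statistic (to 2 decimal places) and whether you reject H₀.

73.96; reject

Expected counts E_i = n·p_i: 197×0.301 = 59.297, 197×0.176 = 34.672, 197×0.125 = 24.625, 197×0.097 = 19.109, 197×0.079 = 15.563, 197×0.067 = 13.199, 197×0.058 = 11.426, 197×0.051 = 10.047, 197×0.046 = 9.062.
χ² = (69−59.297)²/59.297 + (11−34.672)²/34.672 + (19−24.625)²/24.625 + (3−19.109)²/19.109 + (14−15.563)²/15.563 + (21−13.199)²/13.199 + (15−11.426)²/11.426 + (25−10.047)²/10.047 + (20−9.062)²/9.062
   = 1.588 + 16.162 + 1.285 + 13.580 + 0.157 + 4.611 + 1.118 + 22.255 + 13.202
Sum = 73.96
df = 8. Since 73.96 > 17.535, we reject H₀.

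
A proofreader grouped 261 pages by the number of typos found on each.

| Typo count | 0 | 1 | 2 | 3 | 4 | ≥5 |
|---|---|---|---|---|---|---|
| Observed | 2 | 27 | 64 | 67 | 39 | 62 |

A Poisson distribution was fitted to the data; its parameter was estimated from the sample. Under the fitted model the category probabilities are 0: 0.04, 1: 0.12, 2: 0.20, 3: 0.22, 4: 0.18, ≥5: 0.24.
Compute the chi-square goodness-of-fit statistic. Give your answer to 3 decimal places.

Expected counts E_i = n·p_i: 261×0.04 = 10.44, 261×0.12 = 31.32, 261×0.20 = 52.2, 261×0.22 = 57.42, 261×0.18 = 46.98, 261×0.24 = 62.64.
cat         O        E   (O−E)²/E
0           2    10.44     6.8231
1          27    31.32     0.5959
2          64     52.2     2.6674
3          67    57.42     1.5983
4          39    46.98     1.3555
≥5         62    62.64     0.0065
Sum = 13.047

13.047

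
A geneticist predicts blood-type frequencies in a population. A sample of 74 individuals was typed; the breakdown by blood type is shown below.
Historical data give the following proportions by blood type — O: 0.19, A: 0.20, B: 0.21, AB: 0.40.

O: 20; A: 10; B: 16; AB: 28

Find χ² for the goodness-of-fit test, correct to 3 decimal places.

4.166

Expected counts E_i = n·p_i: 74×0.19 = 14.06, 74×0.20 = 14.8, 74×0.21 = 15.54, 74×0.40 = 29.6.
χ² = (20−14.06)²/14.06 + (10−14.8)²/14.8 + (16−15.54)²/15.54 + (28−29.6)²/29.6
   = 2.5095 + 1.5568 + 0.0136 + 0.0865
Sum = 4.166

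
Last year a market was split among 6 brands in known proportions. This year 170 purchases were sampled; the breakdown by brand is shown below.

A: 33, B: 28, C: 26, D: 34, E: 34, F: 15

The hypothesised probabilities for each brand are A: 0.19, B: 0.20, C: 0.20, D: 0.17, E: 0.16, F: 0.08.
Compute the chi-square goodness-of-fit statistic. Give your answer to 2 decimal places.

5.70

Expected counts E_i = n·p_i: 170×0.19 = 32.3, 170×0.20 = 34, 170×0.20 = 34, 170×0.17 = 28.9, 170×0.16 = 27.2, 170×0.08 = 13.6.
cat         O        E   (O−E)²/E
A          33     32.3      0.015
B          28       34      1.059
C          26       34      1.882
D          34     28.9      0.900
E          34     27.2      1.700
F          15     13.6      0.144
Sum = 5.70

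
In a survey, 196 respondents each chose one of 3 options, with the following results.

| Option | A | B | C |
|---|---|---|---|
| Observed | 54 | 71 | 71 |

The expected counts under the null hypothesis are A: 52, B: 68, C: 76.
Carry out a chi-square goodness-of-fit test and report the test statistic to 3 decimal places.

A: (54 − 52)²/52 = 4/52 = 0.0769
B: (71 − 68)²/68 = 9/68 = 0.1324
C: (71 − 76)²/76 = 25/76 = 0.3289
Sum = 0.538

0.538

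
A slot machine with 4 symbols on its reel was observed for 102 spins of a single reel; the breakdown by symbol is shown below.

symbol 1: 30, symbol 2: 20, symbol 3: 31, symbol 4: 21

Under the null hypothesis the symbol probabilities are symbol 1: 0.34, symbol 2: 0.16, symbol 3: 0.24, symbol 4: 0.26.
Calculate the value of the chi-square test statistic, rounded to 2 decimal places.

Expected counts E_i = n·p_i: 102×0.34 = 34.68, 102×0.16 = 16.32, 102×0.24 = 24.48, 102×0.26 = 26.52.
symbol 1: (30 − 34.68)²/34.68 = 21.9024/34.68 = 0.632
symbol 2: (20 − 16.32)²/16.32 = 13.5424/16.32 = 0.830
symbol 3: (31 − 24.48)²/24.48 = 42.5104/24.48 = 1.737
symbol 4: (21 − 26.52)²/26.52 = 30.4704/26.52 = 1.149
Sum = 4.35

4.35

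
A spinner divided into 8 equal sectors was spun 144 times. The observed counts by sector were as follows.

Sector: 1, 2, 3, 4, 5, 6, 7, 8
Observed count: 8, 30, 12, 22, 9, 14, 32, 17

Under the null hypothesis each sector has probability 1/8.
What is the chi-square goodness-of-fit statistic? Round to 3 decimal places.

32.778

Under H₀ each category has probability 1/8, so each expected count is 144/8 = 18.
χ² = (8−18)²/18 + (30−18)²/18 + (12−18)²/18 + (22−18)²/18 + (9−18)²/18 + (14−18)²/18 + (32−18)²/18 + (17−18)²/18
   = 5.5556 + 8.0000 + 2.0000 + 0.8889 + 4.5000 + 0.8889 + 10.8889 + 0.0556
Sum = 32.778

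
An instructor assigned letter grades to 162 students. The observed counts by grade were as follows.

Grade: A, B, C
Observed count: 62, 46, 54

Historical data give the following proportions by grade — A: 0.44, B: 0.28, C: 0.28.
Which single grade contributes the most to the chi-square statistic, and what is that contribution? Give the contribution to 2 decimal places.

C, 1.65

Expected counts E_i = n·p_i: 162×0.44 = 71.28, 162×0.28 = 45.36, 162×0.28 = 45.36.
A: (62 − 71.28)²/71.28 = 86.1184/71.28 = 1.208
B: (46 − 45.36)²/45.36 = 0.4096/45.36 = 0.009
C: (54 − 45.36)²/45.36 = 74.6496/45.36 = 1.646
The largest term is for C: 1.65.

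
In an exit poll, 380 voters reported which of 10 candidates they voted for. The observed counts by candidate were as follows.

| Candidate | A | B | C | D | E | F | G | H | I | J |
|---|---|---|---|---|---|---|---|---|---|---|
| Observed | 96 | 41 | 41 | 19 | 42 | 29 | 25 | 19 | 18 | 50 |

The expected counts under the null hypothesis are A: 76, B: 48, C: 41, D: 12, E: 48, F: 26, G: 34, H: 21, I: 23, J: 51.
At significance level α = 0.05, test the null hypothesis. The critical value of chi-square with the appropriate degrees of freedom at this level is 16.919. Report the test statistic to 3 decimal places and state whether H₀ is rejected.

cat         O        E   (O−E)²/E
A          96       76     5.2632
B          41       48     1.0208
C          41       41     0.0000
D          19       12     4.0833
E          42       48     0.7500
F          29       26     0.3462
G          25       34     2.3824
H          19       21     0.1905
I          18       23     1.0870
J          50       51     0.0196
Sum = 15.143
df = 9. Since 15.143 < 16.919, we do not reject H₀.

15.143; do not reject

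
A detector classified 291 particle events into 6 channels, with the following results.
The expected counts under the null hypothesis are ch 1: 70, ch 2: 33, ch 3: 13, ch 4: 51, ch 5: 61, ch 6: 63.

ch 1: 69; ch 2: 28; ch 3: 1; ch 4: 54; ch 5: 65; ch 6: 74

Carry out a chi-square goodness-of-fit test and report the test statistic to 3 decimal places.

cat         O        E   (O−E)²/E
ch 1       69       70     0.0143
ch 2       28       33     0.7576
ch 3        1       13    11.0769
ch 4       54       51     0.1765
ch 5       65       61     0.2623
ch 6       74       63     1.9206
Sum = 14.208

14.208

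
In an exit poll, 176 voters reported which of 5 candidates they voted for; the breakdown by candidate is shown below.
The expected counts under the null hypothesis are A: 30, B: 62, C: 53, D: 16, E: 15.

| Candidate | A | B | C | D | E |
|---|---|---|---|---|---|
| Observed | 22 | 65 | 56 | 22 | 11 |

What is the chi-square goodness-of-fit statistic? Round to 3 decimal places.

5.765

χ² = (22−30)²/30 + (65−62)²/62 + (56−53)²/53 + (22−16)²/16 + (11−15)²/15
   = 2.1333 + 0.1452 + 0.1698 + 2.2500 + 1.0667
Sum = 5.765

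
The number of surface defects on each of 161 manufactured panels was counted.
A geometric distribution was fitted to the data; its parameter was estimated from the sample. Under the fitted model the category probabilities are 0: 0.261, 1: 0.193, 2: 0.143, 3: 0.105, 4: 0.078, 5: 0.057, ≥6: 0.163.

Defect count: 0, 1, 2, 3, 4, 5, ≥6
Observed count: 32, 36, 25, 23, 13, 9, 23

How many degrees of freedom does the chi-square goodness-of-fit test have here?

There are k = 7 categories and 1 parameter estimated from the data, so df = 7 − 1 − 1 = 5.

5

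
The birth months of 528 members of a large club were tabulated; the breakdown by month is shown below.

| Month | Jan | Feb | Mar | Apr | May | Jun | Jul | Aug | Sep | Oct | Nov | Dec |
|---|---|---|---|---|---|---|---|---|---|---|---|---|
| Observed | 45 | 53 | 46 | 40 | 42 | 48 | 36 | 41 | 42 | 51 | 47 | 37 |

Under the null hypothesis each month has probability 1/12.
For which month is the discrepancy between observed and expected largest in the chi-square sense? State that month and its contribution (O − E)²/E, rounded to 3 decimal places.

Feb, 1.841

Expected count for each of the 12 categories: 528/12 = 44.
χ² = (45−44)²/44 + (53−44)²/44 + (46−44)²/44 + (40−44)²/44 + (42−44)²/44 + (48−44)²/44 + (36−44)²/44 + (41−44)²/44 + (42−44)²/44 + (51−44)²/44 + (47−44)²/44 + (37−44)²/44
   = 0.0227 + 1.8409 + 0.0909 + 0.3636 + 0.0909 + 0.3636 + 1.4545 + 0.2045 + 0.0909 + 1.1136 + 0.2045 + 1.1136
The largest term is for Feb: 1.841.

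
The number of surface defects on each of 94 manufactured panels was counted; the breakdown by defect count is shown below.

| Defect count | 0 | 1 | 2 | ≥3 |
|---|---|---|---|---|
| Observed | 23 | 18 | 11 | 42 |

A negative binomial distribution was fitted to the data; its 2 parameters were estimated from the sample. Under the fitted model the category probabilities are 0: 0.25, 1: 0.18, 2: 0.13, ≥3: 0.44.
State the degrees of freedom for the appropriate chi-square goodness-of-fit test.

1

There are k = 4 categories and 2 parameters estimated from the data, so df = 4 − 1 − 2 = 1.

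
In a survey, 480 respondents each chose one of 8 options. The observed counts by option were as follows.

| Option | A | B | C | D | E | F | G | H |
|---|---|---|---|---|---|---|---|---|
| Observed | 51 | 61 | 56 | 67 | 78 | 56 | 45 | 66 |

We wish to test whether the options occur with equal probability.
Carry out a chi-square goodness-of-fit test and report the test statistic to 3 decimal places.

12.467

Expected count for each of the 8 categories: 480/8 = 60.
cat         O        E   (O−E)²/E
A          51       60     1.3500
B          61       60     0.0167
C          56       60     0.2667
D          67       60     0.8167
E          78       60     5.4000
F          56       60     0.2667
G          45       60     3.7500
H          66       60     0.6000
Sum = 12.467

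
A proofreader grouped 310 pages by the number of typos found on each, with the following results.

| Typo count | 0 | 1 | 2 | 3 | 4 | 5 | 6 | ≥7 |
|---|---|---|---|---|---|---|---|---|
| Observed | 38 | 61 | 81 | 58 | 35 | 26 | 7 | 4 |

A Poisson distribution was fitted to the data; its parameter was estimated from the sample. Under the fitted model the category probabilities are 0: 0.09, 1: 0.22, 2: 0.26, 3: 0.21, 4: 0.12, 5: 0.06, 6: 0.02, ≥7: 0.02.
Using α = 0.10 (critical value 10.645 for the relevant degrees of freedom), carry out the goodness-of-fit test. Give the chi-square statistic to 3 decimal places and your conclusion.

9.151; do not reject

Expected counts E_i = n·p_i: 310×0.09 = 27.9, 310×0.22 = 68.2, 310×0.26 = 80.6, 310×0.21 = 65.1, 310×0.12 = 37.2, 310×0.06 = 18.6, 310×0.02 = 6.2, 310×0.02 = 6.2.
cat         O        E   (O−E)²/E
0          38     27.9     3.6563
1          61     68.2     0.7601
2          81     80.6     0.0020
3          58     65.1     0.7743
4          35     37.2     0.1301
5          26     18.6     2.9441
6           7      6.2     0.1032
≥7          4      6.2     0.7806
Sum = 9.151
df = 6. Since 9.151 < 10.645, we do not reject H₀.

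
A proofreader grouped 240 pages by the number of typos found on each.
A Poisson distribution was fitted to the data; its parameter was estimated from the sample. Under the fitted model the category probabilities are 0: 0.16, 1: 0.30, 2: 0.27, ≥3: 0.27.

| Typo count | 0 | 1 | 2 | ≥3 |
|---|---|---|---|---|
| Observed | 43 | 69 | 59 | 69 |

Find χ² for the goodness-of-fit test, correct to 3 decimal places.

Expected counts E_i = n·p_i: 240×0.16 = 38.4, 240×0.30 = 72, 240×0.27 = 64.8, 240×0.27 = 64.8.
0: (43 − 38.4)²/38.4 = 21.16/38.4 = 0.5510
1: (69 − 72)²/72 = 9/72 = 0.1250
2: (59 − 64.8)²/64.8 = 33.64/64.8 = 0.5191
≥3: (69 − 64.8)²/64.8 = 17.64/64.8 = 0.2722
Sum = 1.467

1.467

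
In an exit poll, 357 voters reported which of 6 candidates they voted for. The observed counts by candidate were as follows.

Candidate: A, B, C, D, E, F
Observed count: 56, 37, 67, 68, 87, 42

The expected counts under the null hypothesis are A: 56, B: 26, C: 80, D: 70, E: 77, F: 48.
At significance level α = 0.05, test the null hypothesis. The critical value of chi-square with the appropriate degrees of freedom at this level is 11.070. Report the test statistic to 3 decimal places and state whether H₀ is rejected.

8.872; do not reject

χ² = (56−56)²/56 + (37−26)²/26 + (67−80)²/80 + (68−70)²/70 + (87−77)²/77 + (42−48)²/48
   = 0.0000 + 4.6538 + 2.1125 + 0.0571 + 1.2987 + 0.7500
Sum = 8.872
df = 5. Since 8.872 < 11.070, we do not reject H₀.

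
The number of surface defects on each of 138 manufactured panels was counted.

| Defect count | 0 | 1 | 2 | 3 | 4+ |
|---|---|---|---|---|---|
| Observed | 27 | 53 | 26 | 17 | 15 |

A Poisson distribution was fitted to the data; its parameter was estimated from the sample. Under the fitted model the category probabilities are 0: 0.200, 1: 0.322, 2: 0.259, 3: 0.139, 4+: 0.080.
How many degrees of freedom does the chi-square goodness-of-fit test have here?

3

There are k = 5 categories and 1 parameter estimated from the data, so df = 5 − 1 − 1 = 3.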